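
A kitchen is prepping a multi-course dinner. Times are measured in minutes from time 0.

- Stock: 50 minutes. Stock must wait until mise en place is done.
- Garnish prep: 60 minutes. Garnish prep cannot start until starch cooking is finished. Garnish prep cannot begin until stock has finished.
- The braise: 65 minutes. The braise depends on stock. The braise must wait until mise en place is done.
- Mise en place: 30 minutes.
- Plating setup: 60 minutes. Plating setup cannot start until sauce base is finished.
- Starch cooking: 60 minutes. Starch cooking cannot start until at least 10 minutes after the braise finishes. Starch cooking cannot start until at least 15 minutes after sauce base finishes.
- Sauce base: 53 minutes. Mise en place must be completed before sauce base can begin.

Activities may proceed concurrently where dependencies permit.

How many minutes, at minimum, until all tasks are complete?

Nothing blocks mise en place, so it runs from minute 0 to minute 30.
Sauce base cannot begin until mise en place (finishes minute 30). It runs from minute 30 to 30 + 53 = minute 83.
After sauce base (finishes minute 83), plating setup can start at minute 83 and finishes at minute 143.
After mise en place (finishes minute 30), stock can start at minute 30 and finishes at minute 80.
The braise needs all of stock (finishes minute 80); mise en place (finishes minute 30). That puts its earliest start at minute 80; it finishes at 80 + 65 = minute 145.
Starch cooking has to wait for the braise (finishes minute 145, plus 10-minute gap → minute 155); sauce base (finishes minute 83, plus 15-minute gap → minute 98). The latest of these is minute 155, so starch cooking runs minute 155 to 155 + 60 = minute 215.
Garnish prep needs all of starch cooking (finishes minute 215); stock (finishes minute 80). That puts its earliest start at minute 215; it finishes at 215 + 60 = minute 275.
All tasks are finished once the last one completes. Finish times: Mise en place at 30, Stock at 80, Sauce base at 83, The braise at 145, Starch cooking at 215, Plating setup at 143, Garnish prep at 275. The latest is minute 275.

275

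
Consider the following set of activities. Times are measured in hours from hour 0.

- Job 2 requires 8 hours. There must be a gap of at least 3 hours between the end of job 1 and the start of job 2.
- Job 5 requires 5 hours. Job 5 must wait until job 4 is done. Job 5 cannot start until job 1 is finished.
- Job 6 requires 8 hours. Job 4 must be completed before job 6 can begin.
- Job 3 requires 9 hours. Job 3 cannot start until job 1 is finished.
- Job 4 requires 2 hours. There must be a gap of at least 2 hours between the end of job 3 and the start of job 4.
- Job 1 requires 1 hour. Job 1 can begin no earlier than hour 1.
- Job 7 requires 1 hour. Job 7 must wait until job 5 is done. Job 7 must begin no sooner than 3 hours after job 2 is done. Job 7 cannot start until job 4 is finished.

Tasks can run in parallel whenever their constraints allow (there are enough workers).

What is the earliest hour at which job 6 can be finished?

Job 1 waits on its own release at hour 1, so it starts at hour 1 and finishes at 1 + 1 = hour 2.
Job 3 cannot begin until job 1 (finishes hour 2). It runs from hour 2 to 2 + 9 = hour 11.
Job 4 waits on job 3 (finishes hour 11, plus 2-hour gap → hour 13), so it starts at hour 13 and finishes at 13 + 2 = hour 15.
Job 6 cannot begin until job 4 (finishes hour 15). It runs from hour 15 to 15 + 8 = hour 23.

23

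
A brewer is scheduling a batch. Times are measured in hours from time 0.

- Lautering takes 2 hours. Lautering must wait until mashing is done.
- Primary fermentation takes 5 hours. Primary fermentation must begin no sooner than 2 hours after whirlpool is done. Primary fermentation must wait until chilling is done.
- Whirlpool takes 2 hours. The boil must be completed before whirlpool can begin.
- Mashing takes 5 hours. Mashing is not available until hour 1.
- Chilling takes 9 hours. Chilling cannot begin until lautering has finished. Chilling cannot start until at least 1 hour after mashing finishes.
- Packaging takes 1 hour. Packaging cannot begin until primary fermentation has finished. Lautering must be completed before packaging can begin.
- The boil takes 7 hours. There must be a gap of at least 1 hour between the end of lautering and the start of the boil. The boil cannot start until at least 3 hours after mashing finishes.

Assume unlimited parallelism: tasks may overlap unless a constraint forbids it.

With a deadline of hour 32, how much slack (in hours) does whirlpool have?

6

Mashing waits on its own release at hour 1, so it starts at hour 1 and finishes at 1 + 5 = hour 6.
Lautering waits on mashing (finishes hour 6), so it starts at hour 6 and finishes at 6 + 2 = hour 8.
The boil needs all of lautering (finishes hour 8, plus 1-hour gap → hour 9); mashing (finishes hour 6, plus 3-hour gap → hour 9). That puts its earliest start at hour 9; it finishes at 9 + 7 = hour 16.
Whirlpool cannot begin until the boil (finishes hour 16). It runs from hour 16 to 16 + 2 = hour 18.

Working backward from the deadline:
Packaging has no dependents, so it just needs to finish by hour 32. Starting by 32 − 1 = hour 31 achieves that.
Primary fermentation has to be done before packaging (must start by hour 31). That means finishing by hour 31, i.e. starting by 31 − 5 = hour 26.
Whirlpool feeds into primary fermentation (must start by hour 26, minus 2-hour gap → hour 24); so whirlpool must finish by hour 24 and therefore start by hour 22.
So whirlpool can start as early as hour 16 and as late as hour 22, giving 22 − 16 = 6 hours of slack.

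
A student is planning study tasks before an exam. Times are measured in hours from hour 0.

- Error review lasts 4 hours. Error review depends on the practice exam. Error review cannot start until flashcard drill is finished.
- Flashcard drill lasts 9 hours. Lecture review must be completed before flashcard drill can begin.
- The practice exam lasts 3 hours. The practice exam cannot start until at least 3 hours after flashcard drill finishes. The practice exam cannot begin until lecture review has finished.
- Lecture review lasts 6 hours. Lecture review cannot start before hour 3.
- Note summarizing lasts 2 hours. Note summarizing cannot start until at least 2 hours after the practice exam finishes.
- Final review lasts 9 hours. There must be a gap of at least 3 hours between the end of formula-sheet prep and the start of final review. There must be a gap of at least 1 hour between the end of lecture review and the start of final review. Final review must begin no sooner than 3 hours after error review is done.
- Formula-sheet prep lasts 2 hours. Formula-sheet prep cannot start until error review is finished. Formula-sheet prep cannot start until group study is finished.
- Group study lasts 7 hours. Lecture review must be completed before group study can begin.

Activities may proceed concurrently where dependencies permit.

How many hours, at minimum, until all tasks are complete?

42

After its own release at hour 3, lecture review can start at hour 3 and finishes at hour 9.
After lecture review (finishes hour 9), group study can start at hour 9 and finishes at hour 16.
Flashcard drill cannot begin until lecture review (finishes hour 9). It runs from hour 9 to 9 + 9 = hour 18.
For the practice exam: flashcard drill (finishes hour 18, plus 3-hour gap → hour 21); lecture review (finishes hour 9). Taking the maximum gives a start of hour 21, and it finishes at 21 + 3 = hour 24.
After the practice exam (finishes hour 24, plus 2-hour gap → hour 26), note summarizing can start at hour 26 and finishes at hour 28.
Error review has to wait for the practice exam (finishes hour 24); flashcard drill (finishes hour 18). The latest of these is hour 24, so error review runs hour 24 to 24 + 4 = hour 28.
For formula-sheet prep: error review (finishes hour 28); group study (finishes hour 16). Taking the maximum gives a start of hour 28, and it finishes at 28 + 2 = hour 30.
Final review needs all of formula-sheet prep (finishes hour 30, plus 3-hour gap → hour 33); lecture review (finishes hour 9, plus 1-hour gap → hour 10); error review (finishes hour 28, plus 3-hour gap → hour 31). That puts its earliest start at hour 33; it finishes at 33 + 9 = hour 42.
All tasks are finished once the last one completes. Finish times: Lecture review at 9, Flashcard drill at 18, The practice exam at 24, Error review at 28, Group study at 16, Note summarizing at 28, Formula-sheet prep at 30, Final review at 42. The latest is hour 42.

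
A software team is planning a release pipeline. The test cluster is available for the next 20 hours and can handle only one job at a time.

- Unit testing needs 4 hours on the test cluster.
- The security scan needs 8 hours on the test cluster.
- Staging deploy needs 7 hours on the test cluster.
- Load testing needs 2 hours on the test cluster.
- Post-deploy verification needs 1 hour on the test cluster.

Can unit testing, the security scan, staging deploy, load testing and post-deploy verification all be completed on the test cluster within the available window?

Running back to back, the jobs need 4 + 8 + 7 + 2 + 1 = 22 hours on the test cluster.
Since 22 > 20, they cannot all fit.

No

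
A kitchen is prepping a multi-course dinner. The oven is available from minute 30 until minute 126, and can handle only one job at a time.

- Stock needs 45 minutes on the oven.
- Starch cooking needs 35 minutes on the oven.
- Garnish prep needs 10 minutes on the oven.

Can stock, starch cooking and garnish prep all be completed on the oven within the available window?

The oven window is 126 − 30 = 96 minutes.
Running back to back, the jobs need 45 + 35 + 10 = 90 minutes on the oven.
Since 90 ≤ 96, they fit within the window.

Yes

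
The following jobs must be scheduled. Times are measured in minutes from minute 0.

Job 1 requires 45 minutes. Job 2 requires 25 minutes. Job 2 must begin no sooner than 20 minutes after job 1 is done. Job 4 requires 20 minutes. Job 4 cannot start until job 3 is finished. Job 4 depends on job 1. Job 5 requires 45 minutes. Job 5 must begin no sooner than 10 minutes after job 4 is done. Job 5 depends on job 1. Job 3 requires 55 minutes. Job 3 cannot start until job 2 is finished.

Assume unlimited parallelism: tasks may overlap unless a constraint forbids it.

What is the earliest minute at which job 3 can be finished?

145

Job 1 has no prerequisites, so it starts at minute 0 and finishes at minute 45.
After job 1 (finishes minute 45, plus 20-minute gap → minute 65), job 2 can start at minute 65 and finishes at minute 90.
Job 3 waits on job 2 (finishes minute 90), so it starts at minute 90 and finishes at 90 + 55 = minute 145.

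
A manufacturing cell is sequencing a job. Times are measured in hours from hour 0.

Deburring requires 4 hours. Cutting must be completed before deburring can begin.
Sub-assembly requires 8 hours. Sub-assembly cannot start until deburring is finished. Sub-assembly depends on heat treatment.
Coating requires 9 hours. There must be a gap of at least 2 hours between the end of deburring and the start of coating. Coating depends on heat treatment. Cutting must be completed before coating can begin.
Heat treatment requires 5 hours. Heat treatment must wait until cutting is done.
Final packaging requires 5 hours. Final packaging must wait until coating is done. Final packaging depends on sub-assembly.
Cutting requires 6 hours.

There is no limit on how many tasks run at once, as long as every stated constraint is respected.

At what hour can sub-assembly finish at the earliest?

Nothing blocks cutting, so it runs from hour 0 to hour 6.
After cutting (finishes hour 6), heat treatment can start at hour 6 and finishes at hour 11.
Deburring cannot begin until cutting (finishes hour 6). It runs from hour 6 to 6 + 4 = hour 10.
Sub-assembly has to wait for deburring (finishes hour 10); heat treatment (finishes hour 11). The latest of these is hour 11, so sub-assembly runs hour 11 to 11 + 8 = hour 19.

19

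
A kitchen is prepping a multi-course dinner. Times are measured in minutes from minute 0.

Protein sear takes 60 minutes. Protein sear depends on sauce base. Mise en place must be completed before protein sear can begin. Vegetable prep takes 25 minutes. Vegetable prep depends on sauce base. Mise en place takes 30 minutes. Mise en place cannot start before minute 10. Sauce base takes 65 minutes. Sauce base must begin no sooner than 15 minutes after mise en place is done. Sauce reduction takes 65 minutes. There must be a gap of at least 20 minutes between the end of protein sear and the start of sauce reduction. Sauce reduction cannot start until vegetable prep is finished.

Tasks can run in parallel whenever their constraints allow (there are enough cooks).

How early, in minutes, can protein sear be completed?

Mise en place waits on its own release at minute 10, so it starts at minute 10 and finishes at 10 + 30 = minute 40.
Sauce base waits on mise en place (finishes minute 40, plus 15-minute gap → minute 55), so it starts at minute 55 and finishes at 55 + 65 = minute 120.
Protein sear needs all of sauce base (finishes minute 120); mise en place (finishes minute 40). That puts its earliest start at minute 120; it finishes at 120 + 60 = minute 180.

180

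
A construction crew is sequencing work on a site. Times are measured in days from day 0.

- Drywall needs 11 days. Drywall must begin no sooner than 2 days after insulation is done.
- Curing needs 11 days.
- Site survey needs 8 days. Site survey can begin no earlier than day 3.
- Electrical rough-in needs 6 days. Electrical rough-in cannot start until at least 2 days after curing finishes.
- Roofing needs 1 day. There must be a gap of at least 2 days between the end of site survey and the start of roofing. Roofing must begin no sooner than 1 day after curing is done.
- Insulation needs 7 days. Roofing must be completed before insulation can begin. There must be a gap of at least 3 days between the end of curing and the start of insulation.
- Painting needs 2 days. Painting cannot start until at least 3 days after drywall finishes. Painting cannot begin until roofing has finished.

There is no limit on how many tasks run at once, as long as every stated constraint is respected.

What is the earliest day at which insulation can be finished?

Curing can start immediately at day 0; it finishes at day 11.
Site survey cannot begin until its own release at day 3. It runs from day 3 to 3 + 8 = day 11.
Roofing needs all of site survey (finishes day 11, plus 2-day gap → day 13); curing (finishes day 11, plus 1-day gap → day 12). That puts its earliest start at day 13; it finishes at 13 + 1 = day 14.
Insulation has to wait for roofing (finishes day 14); curing (finishes day 11, plus 3-day gap → day 14). The latest of these is day 14, so insulation runs day 14 to 14 + 7 = day 21.

21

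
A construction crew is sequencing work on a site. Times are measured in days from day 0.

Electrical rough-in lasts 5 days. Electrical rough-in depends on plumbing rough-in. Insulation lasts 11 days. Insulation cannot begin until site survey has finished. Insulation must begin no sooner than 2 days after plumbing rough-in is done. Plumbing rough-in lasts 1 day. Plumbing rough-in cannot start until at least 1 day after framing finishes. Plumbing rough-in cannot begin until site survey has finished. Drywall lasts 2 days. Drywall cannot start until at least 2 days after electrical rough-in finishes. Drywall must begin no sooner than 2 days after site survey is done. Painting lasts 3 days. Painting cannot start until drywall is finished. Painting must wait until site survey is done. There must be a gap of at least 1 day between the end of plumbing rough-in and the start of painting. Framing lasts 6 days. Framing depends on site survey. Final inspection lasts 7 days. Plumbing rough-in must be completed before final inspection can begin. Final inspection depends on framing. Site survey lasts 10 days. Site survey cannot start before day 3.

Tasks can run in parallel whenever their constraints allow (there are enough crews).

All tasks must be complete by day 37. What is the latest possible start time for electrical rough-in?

Nothing follows painting; the deadline of day 37 is its only limit. It must start by 37 − 3 = day 34.
Drywall has to be done before painting (must start by day 34). That means finishing by day 34, i.e. starting by 34 − 2 = day 32.
Since drywall (must start by day 32, minus 2-day gap → day 30) depends on it, electrical rough-in must finish by day 30. Backing off its 5-day duration gives a latest start of day 25.

25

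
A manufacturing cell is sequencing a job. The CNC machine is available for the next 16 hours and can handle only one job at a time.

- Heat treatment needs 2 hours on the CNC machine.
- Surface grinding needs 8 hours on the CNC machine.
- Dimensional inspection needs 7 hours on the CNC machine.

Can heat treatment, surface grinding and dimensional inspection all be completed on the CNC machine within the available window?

Running back to back, the jobs need 2 + 8 + 7 = 17 hours on the CNC machine.
Since 17 > 16, they cannot all fit.

No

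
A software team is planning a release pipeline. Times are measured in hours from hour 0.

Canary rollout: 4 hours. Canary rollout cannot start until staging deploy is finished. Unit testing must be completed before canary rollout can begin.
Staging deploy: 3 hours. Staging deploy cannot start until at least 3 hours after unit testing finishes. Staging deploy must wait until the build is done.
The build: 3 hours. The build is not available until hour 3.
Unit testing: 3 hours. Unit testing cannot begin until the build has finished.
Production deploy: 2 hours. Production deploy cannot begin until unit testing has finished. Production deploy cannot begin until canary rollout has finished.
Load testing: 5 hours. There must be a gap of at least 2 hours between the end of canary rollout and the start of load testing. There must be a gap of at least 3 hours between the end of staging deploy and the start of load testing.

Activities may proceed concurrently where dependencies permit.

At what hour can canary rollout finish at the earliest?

19

After its own release at hour 3, the build can start at hour 3 and finishes at hour 6.
Unit testing waits on the build (finishes hour 6), so it starts at hour 6 and finishes at 6 + 3 = hour 9.
Staging deploy needs all of unit testing (finishes hour 9, plus 3-hour gap → hour 12); the build (finishes hour 6). That puts its earliest start at hour 12; it finishes at 12 + 3 = hour 15.
Canary rollout cannot start until staging deploy (finishes hour 15); unit testing (finishes hour 9). The controlling bound is hour 15, so canary rollout finishes at 15 + 4 = hour 19.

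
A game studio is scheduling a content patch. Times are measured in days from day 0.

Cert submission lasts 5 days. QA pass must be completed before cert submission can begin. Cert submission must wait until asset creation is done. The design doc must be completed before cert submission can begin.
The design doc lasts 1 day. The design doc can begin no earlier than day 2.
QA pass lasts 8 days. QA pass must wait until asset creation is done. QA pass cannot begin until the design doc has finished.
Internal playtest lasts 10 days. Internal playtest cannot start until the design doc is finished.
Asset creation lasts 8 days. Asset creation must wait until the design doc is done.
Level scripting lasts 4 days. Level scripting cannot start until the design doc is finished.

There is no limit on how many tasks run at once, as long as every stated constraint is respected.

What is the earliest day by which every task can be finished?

The design doc waits on its own release at day 2, so it starts at day 2 and finishes at 2 + 1 = day 3.
Internal playtest cannot begin until the design doc (finishes day 3). It runs from day 3 to 3 + 10 = day 13.
After the design doc (finishes day 3), level scripting can start at day 3 and finishes at day 7.
Asset creation cannot begin until the design doc (finishes day 3). It runs from day 3 to 3 + 8 = day 11.
QA pass needs all of asset creation (finishes day 11); the design doc (finishes day 3). That puts its earliest start at day 11; it finishes at 11 + 8 = day 19.
Cert submission has to wait for QA pass (finishes day 19); asset creation (finishes day 11); the design doc (finishes day 3). The latest of these is day 19, so cert submission runs day 19 to 19 + 5 = day 24.
All tasks are finished once the last one completes. Finish times: The design doc at 3, Asset creation at 11, Level scripting at 7, Internal playtest at 13, QA pass at 19, Cert submission at 24. The latest is day 24.

24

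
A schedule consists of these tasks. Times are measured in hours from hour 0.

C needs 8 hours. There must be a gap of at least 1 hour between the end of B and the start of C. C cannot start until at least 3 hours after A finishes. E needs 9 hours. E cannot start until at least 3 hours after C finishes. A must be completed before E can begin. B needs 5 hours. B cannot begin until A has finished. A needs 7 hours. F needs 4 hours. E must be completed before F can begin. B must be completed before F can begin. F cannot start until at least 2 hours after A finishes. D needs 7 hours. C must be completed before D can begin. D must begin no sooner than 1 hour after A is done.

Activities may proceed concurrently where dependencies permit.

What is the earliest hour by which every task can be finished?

37

Nothing blocks A, so it runs from hour 0 to hour 7.
B waits on A (finishes hour 7), so it starts at hour 7 and finishes at 7 + 5 = hour 12.
C needs all of B (finishes hour 12, plus 1-hour gap → hour 13); A (finishes hour 7, plus 3-hour gap → hour 10). That puts its earliest start at hour 13; it finishes at 13 + 8 = hour 21.
E needs all of C (finishes hour 21, plus 3-hour gap → hour 24); A (finishes hour 7). That puts its earliest start at hour 24; it finishes at 24 + 9 = hour 33.
F cannot start until E (finishes hour 33); B (finishes hour 12); A (finishes hour 7, plus 2-hour gap → hour 9). The controlling bound is hour 33, so F finishes at 33 + 4 = hour 37.
D cannot start until C (finishes hour 21); A (finishes hour 7, plus 1-hour gap → hour 8). The controlling bound is hour 21, so D finishes at 21 + 7 = hour 28.
All tasks are finished once the last one completes. Finish times: A at 7, B at 12, C at 21, D at 28, E at 33, F at 37. The latest is hour 37.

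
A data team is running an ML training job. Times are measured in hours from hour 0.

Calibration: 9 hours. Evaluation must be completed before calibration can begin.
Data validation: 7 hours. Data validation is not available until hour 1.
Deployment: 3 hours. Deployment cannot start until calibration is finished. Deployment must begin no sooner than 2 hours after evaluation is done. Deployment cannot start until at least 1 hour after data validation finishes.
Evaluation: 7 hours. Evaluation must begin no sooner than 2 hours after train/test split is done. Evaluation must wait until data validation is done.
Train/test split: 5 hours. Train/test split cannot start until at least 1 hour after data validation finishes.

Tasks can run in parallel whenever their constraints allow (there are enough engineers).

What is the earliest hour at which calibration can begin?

After its own release at hour 1, data validation can start at hour 1 and finishes at hour 8.
Train/test split waits on data validation (finishes hour 8, plus 1-hour gap → hour 9), so it starts at hour 9 and finishes at 9 + 5 = hour 14.
Evaluation cannot start until train/test split (finishes hour 14, plus 2-hour gap → hour 16); data validation (finishes hour 8). The controlling bound is hour 16, so evaluation finishes at 16 + 7 = hour 23.
Calibration waits on evaluation (finishes hour 23), so the earliest it can start is hour 23.

23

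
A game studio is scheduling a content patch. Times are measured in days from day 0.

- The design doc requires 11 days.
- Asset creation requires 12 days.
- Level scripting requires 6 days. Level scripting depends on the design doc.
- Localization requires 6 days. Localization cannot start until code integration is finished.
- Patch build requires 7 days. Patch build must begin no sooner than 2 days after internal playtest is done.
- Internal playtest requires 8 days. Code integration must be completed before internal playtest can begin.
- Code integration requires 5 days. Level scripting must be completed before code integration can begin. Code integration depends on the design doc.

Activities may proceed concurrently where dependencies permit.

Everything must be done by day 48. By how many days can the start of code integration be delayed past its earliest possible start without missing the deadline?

Nothing blocks the design doc, so it runs from day 0 to day 11.
Level scripting waits on the design doc (finishes day 11), so it starts at day 11 and finishes at 11 + 6 = day 17.
For code integration: level scripting (finishes day 17); the design doc (finishes day 11). Taking the maximum gives a start of day 17, and it finishes at 17 + 5 = day 22.

Working backward from the deadline:
Patch build has no dependents, so it just needs to finish by day 48. Starting by 48 − 7 = day 41 achieves that.
Internal playtest feeds into patch build (must start by day 41, minus 2-day gap → day 39); so internal playtest must finish by day 39 and therefore start by day 31.
Localization must finish by day 48; it takes 6 days, so it must start by 48 − 6 = day 42.
Code integration has several dependents: internal playtest (must start by day 31); localization (must start by day 42). The earliest of those limits is day 31, so code integration must start by 31 − 5 = day 26.
So code integration can start as early as day 17 and as late as day 26, giving 26 − 17 = 9 days of slack.

9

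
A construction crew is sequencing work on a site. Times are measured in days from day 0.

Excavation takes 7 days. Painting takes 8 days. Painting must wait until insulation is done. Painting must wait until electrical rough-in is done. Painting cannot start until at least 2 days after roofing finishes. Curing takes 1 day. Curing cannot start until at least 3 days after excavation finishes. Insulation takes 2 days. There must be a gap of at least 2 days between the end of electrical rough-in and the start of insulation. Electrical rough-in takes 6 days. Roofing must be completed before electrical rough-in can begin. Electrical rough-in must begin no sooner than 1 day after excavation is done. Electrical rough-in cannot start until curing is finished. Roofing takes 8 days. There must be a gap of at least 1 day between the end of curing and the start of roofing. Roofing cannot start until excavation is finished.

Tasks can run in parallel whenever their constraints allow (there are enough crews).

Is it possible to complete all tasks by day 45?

Yes

Excavation can start immediately at day 0; it finishes at day 7.
After excavation (finishes day 7, plus 3-day gap → day 10), curing can start at day 10 and finishes at day 11.
Roofing has to wait for curing (finishes day 11, plus 1-day gap → day 12); excavation (finishes day 7). The latest of these is day 12, so roofing runs day 12 to 12 + 8 = day 20.
Electrical rough-in has to wait for roofing (finishes day 20); excavation (finishes day 7, plus 1-day gap → day 8); curing (finishes day 11). The latest of these is day 20, so electrical rough-in runs day 20 to 20 + 6 = day 26.
Insulation cannot begin until electrical rough-in (finishes day 26, plus 2-day gap → day 28). It runs from day 28 to 28 + 2 = day 30.
Painting needs all of insulation (finishes day 30); electrical rough-in (finishes day 26); roofing (finishes day 20, plus 2-day gap → day 22). That puts its earliest start at day 30; it finishes at 30 + 8 = day 38.
Every task is finished by day 38, which is no later than the deadline of 45, so the schedule is feasible.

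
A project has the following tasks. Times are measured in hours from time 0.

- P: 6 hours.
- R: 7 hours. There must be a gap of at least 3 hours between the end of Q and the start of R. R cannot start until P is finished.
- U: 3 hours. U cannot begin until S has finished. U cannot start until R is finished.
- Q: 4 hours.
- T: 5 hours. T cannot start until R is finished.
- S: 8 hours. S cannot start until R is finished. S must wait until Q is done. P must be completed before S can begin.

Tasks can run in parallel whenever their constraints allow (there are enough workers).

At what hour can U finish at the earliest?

25

Nothing blocks Q, so it runs from hour 0 to hour 4.
P can start immediately at hour 0; it finishes at hour 6.
R cannot start until Q (finishes hour 4, plus 3-hour gap → hour 7); P (finishes hour 6). The controlling bound is hour 7, so R finishes at 7 + 7 = hour 14.
S has to wait for R (finishes hour 14); Q (finishes hour 4); P (finishes hour 6). The latest of these is hour 14, so S runs hour 14 to 14 + 8 = hour 22.
U cannot start until S (finishes hour 22); R (finishes hour 14). The controlling bound is hour 22, so U finishes at 22 + 3 = hour 25.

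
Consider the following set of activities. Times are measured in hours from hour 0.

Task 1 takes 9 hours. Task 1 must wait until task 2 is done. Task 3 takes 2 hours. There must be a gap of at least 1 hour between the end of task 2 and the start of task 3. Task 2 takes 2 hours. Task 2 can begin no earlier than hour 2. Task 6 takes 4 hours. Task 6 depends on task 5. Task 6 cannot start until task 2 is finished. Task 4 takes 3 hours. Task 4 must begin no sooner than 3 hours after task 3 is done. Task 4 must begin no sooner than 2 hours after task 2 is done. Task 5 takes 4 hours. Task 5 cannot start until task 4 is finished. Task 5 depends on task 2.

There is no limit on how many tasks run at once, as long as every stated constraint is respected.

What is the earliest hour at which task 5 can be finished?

Task 2 cannot begin until its own release at hour 2. It runs from hour 2 to 2 + 2 = hour 4.
Task 3 cannot begin until task 2 (finishes hour 4, plus 1-hour gap → hour 5). It runs from hour 5 to 5 + 2 = hour 7.
Task 4 needs all of task 3 (finishes hour 7, plus 3-hour gap → hour 10); task 2 (finishes hour 4, plus 2-hour gap → hour 6). That puts its earliest start at hour 10; it finishes at 10 + 3 = hour 13.
For task 5: task 4 (finishes hour 13); task 2 (finishes hour 4). Taking the maximum gives a start of hour 13, and it finishes at 13 + 4 = hour 17.

17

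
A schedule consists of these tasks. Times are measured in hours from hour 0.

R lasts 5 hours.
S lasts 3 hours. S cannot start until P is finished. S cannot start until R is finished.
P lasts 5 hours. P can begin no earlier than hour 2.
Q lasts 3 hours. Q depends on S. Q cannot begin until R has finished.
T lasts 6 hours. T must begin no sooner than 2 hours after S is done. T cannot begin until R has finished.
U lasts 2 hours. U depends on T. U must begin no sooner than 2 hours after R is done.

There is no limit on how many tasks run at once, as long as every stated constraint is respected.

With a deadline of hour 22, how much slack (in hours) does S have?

2

R has no prerequisites, so it starts at hour 0 and finishes at hour 5.
P cannot begin until its own release at hour 2. It runs from hour 2 to 2 + 5 = hour 7.
S needs all of P (finishes hour 7); R (finishes hour 5). That puts its earliest start at hour 7; it finishes at 7 + 3 = hour 10.

Working backward from the deadline:
To finish by hour 22, Q (duration 3) must start no later than hour 19.
Nothing follows U; the deadline of hour 22 is its only limit. It must start by 22 − 2 = hour 20.
T feeds into U (must start by hour 20); so T must finish by hour 20 and therefore start by hour 14.
S has several dependents: Q (must start by hour 19); T (must start by hour 14, minus 2-hour gap → hour 12). The earliest of those limits is hour 12, so S must start by 12 − 3 = hour 9.
So S can start as early as hour 7 and as late as hour 9, giving 9 − 7 = 2 hours of slack.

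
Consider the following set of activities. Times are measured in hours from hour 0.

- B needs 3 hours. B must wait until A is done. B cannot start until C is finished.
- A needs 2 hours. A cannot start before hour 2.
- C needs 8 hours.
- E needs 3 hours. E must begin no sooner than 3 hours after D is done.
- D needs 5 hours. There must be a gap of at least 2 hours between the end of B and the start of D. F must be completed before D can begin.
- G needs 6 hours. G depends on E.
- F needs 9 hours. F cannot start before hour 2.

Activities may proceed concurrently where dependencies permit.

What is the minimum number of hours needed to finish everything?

F cannot begin until its own release at hour 2. It runs from hour 2 to 2 + 9 = hour 11.
C can start immediately at hour 0; it finishes at hour 8.
A waits on its own release at hour 2, so it starts at hour 2 and finishes at 2 + 2 = hour 4.
B has to wait for A (finishes hour 4); C (finishes hour 8). The latest of these is hour 8, so B runs hour 8 to 8 + 3 = hour 11.
D has to wait for B (finishes hour 11, plus 2-hour gap → hour 13); F (finishes hour 11). The latest of these is hour 13, so D runs hour 13 to 13 + 5 = hour 18.
After D (finishes hour 18, plus 3-hour gap → hour 21), E can start at hour 21 and finishes at hour 24.
G cannot begin until E (finishes hour 24). It runs from hour 24 to 24 + 6 = hour 30.
All tasks are finished once the last one completes. Finish times: A at 4, B at 11, C at 8, D at 18, E at 24, F at 11, G at 30. The latest is hour 30.

30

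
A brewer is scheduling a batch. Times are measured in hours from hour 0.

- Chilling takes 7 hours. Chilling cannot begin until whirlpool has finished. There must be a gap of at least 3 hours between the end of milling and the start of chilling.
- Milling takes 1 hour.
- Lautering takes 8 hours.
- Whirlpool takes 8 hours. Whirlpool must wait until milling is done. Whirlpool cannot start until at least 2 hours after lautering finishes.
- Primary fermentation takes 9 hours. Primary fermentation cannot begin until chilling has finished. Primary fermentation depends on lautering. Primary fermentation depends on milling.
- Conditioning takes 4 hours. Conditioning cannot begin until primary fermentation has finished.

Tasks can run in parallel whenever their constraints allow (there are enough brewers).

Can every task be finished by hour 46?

Nothing blocks lautering, so it runs from hour 0 to hour 8.
Milling can start immediately at hour 0; it finishes at hour 1.
Whirlpool needs all of milling (finishes hour 1); lautering (finishes hour 8, plus 2-hour gap → hour 10). That puts its earliest start at hour 10; it finishes at 10 + 8 = hour 18.
For chilling: whirlpool (finishes hour 18); milling (finishes hour 1, plus 3-hour gap → hour 4). Taking the maximum gives a start of hour 18, and it finishes at 18 + 7 = hour 25.
Primary fermentation cannot start until chilling (finishes hour 25); lautering (finishes hour 8); milling (finishes hour 1). The controlling bound is hour 25, so primary fermentation finishes at 25 + 9 = hour 34.
Conditioning cannot begin until primary fermentation (finishes hour 34). It runs from hour 34 to 34 + 4 = hour 38.
Every task is finished by hour 38, which is no later than the deadline of 46, so the schedule is feasible.

Yes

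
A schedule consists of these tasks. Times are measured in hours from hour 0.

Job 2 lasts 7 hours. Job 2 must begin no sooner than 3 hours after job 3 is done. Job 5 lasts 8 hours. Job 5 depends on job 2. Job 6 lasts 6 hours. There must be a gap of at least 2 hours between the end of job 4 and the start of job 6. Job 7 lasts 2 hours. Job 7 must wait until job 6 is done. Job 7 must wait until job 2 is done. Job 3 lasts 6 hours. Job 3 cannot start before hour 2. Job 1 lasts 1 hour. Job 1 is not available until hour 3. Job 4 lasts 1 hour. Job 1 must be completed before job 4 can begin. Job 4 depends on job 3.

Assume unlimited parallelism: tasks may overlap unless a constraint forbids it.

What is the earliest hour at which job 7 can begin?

After its own release at hour 2, job 3 can start at hour 2 and finishes at hour 8.
After job 3 (finishes hour 8, plus 3-hour gap → hour 11), job 2 can start at hour 11 and finishes at hour 18.
Job 1 cannot begin until its own release at hour 3. It runs from hour 3 to 3 + 1 = hour 4.
Job 4 has to wait for job 1 (finishes hour 4); job 3 (finishes hour 8). The latest of these is hour 8, so job 4 runs hour 8 to 8 + 1 = hour 9.
Job 6 waits on job 4 (finishes hour 9, plus 2-hour gap → hour 11), so it starts at hour 11 and finishes at 11 + 6 = hour 17.
Job 7 waits on job 6 (finishes hour 17); job 2 (finishes hour 18). The latest of these is hour 18, which is the earliest job 7 can start.

18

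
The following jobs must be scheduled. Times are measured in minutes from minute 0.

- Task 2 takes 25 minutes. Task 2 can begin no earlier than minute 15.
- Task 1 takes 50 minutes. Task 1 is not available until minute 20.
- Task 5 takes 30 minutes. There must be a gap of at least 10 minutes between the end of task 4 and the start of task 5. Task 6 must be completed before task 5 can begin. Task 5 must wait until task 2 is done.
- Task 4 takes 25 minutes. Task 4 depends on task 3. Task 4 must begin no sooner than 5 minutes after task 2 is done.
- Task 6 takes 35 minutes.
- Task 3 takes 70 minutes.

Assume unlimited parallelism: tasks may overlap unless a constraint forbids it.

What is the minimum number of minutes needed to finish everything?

Task 6 has no prerequisites, so it starts at minute 0 and finishes at minute 35.
Task 3 has no prerequisites, so it starts at minute 0 and finishes at minute 70.
Task 2 waits on its own release at minute 15, so it starts at minute 15 and finishes at 15 + 25 = minute 40.
For task 4: task 3 (finishes minute 70); task 2 (finishes minute 40, plus 5-minute gap → minute 45). Taking the maximum gives a start of minute 70, and it finishes at 70 + 25 = minute 95.
Task 5 has to wait for task 4 (finishes minute 95, plus 10-minute gap → minute 105); task 6 (finishes minute 35); task 2 (finishes minute 40). The latest of these is minute 105, so task 5 runs minute 105 to 105 + 30 = minute 135.
After its own release at minute 20, task 1 can start at minute 20 and finishes at minute 70.
All tasks are finished once the last one completes. Finish times: Task 1 at 70, Task 2 at 40, Task 3 at 70, Task 4 at 95, Task 5 at 135, Task 6 at 35. The latest is minute 135.

135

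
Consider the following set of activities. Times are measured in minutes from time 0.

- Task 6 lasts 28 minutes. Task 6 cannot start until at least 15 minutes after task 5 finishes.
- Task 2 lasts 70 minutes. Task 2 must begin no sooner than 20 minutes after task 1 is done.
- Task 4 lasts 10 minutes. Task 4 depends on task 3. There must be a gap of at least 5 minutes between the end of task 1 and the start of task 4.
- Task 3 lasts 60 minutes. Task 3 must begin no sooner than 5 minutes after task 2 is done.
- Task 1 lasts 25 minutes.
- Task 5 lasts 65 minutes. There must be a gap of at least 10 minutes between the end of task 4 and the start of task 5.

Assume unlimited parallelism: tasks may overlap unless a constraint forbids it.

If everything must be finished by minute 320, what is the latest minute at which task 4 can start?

192

Task 6 must finish by minute 320; it takes 28 minutes, so it must start by 320 − 28 = minute 292.
Task 5 must finish before task 6 (must start by minute 292, minus 15-minute gap → minute 277). With a 65-minute duration, task 5 must start by 277 − 65 = minute 212.
Task 4 has to be done before task 5 (must start by minute 212, minus 10-minute gap → minute 202). That means finishing by minute 202, i.e. starting by 202 − 10 = minute 192.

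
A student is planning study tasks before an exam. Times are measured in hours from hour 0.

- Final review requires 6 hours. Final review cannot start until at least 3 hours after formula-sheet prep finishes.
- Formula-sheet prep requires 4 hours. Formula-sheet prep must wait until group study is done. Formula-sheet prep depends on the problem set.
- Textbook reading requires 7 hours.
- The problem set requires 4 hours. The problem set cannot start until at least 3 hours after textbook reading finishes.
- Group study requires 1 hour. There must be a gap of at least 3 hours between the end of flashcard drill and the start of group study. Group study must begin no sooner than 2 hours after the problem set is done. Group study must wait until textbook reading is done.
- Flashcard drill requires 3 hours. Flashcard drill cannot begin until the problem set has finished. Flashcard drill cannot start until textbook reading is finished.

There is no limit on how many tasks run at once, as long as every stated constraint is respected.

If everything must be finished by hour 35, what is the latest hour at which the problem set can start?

Final review must finish by hour 35; it takes 6 hours, so it must start by 35 − 6 = hour 29.
Formula-sheet prep must finish before final review (must start by hour 29, minus 3-hour gap → hour 26). With a 4-hour duration, formula-sheet prep must start by 26 − 4 = hour 22.
Group study feeds into formula-sheet prep (must start by hour 22); so group study must finish by hour 22 and therefore start by hour 21.
Flashcard drill must finish before group study (must start by hour 21, minus 3-hour gap → hour 18). With a 3-hour duration, flashcard drill must start by 18 − 3 = hour 15.
The problem set has several dependents: flashcard drill (must start by hour 15); group study (must start by hour 21, minus 2-hour gap → hour 19); formula-sheet prep (must start by hour 22). The earliest of those limits is hour 15, so the problem set must start by 15 − 4 = hour 11.

11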